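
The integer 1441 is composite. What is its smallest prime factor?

1441 is odd.
Digit sum 10, not divisible by 3.
Ends in 1: not divisible by 5.
7: 1441 = 7·205 + 6
11: 1441 = 11·131

11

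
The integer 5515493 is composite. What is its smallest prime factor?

5515493 is odd.
Digit sum 32, not divisible by 3.
Ends in 3: not divisible by 5.
7: 5515493 = 7·787927 + 4
11: 5515493 = 11·501408 + 5
13: 5515493 = 13·424268 + 9
17: 5515493 = 17·324440 + 13
19: 5515493 = 19·290289 + 2
23: 5515493 = 23·239804 + 1
29: 5515493 = 29·190189 + 12
31: 5515493 = 31·177919 + 4
37: 5515493 = 37·149067 + 14
41: 5515493 = 41·134524 + 9
43: 5515493 = 43·128267 + 12
47: 5515493 = 47·117350 + 43
53: 5515493 = 53·104065 + 48
59: 5515493 = 59·93482 + 55
61: 5515493 = 61·90417 + 56
67: 5515493 = 67·82320 + 53
71: 5515493 = 71·77683

71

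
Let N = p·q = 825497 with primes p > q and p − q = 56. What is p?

Since p = q + 56, we have 825497 = q(q + 56), so q² + 56q − 825497 = 0.
Discriminant: 56² + 4·825497 = 3136 + 3301988 = 3305124; √3305124 = 1818.
q = (−56 + 1818)/2 = 881, and p = q + 56 = 937.
Check: 881 · 937 = 825497.

937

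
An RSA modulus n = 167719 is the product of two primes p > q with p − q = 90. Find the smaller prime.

Since p = q + 90, we have 167719 = q(q + 90), so q² + 90q − 167719 = 0.
Discriminant: 90² + 4·167719 = 8100 + 670876 = 678976; √678976 = 824.
q = (−90 + 824)/2 = 367, and p = q + 90 = 457.
Check: 367 · 457 = 167719.

367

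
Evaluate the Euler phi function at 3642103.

3569664

Factor: 3642103 = 113 · 167 · 193.
φ(3642103) = (113−1) · (167−1) · (193−1) = 112 · 166 · 192 = 3569664.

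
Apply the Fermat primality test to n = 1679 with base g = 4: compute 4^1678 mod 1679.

4^1 ≡ 4 (mod 1679)
4^2 ≡ 4^2 = 16 ≡ 16 (mod 1679)
4^4 ≡ 16^2 = 256 ≡ 256 (mod 1679)
4^8 ≡ 256^2 = 65536 ≡ 55 (mod 1679)
4^16 ≡ 55^2 = 3025 ≡ 1346 (mod 1679)
4^32 ≡ 1346^2 = 1811716 ≡ 75 (mod 1679)
4^64 ≡ 75^2 = 5625 ≡ 588 (mod 1679)
4^128 ≡ 588^2 = 345744 ≡ 1549 (mod 1679)
4^256 ≡ 1549^2 = 2399401 ≡ 110 (mod 1679)
4^512 ≡ 110^2 = 12100 ≡ 347 (mod 1679)
4^1024 ≡ 347^2 = 120409 ≡ 1200 (mod 1679)
1678 = 1024 + 512 + 128 + 8 + 4 + 2 in binary powers of 2.
So 4^1678 ≡ 1200 · 347 · 1549 · 55 · 256 · 16 ≡ 1497 (mod 1679).
Since 1497 ≠ 1, base 4 is a Fermat witness: 1679 is composite.

1497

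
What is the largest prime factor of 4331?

71

4331 = 61 · 71
71 is prime.
So 4331 = 61 · 71; the largest prime factor is 71.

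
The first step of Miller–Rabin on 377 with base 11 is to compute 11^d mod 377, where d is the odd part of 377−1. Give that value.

377 − 1 = 376 = 2^3 · 47, so d = 47.
11^1 ≡ 11 (mod 377)
11^2 ≡ 11^2 = 121 ≡ 121 (mod 377)
11^4 ≡ 121^2 = 14641 ≡ 315 (mod 377)
11^8 ≡ 315^2 = 99225 ≡ 74 (mod 377)
11^16 ≡ 74^2 = 5476 ≡ 198 (mod 377)
11^32 ≡ 198^2 = 39204 ≡ 373 (mod 377)
47 = 32 + 8 + 4 + 2 + 1 in binary powers of 2.
So 11^47 ≡ 373 · 74 · 315 · 121 · 11 ≡ 305 (mod 377).
Squaring chain: 305 → 283 → 165; never reaches −1, so base 11 is a Miller–Rabin witness that 377 is composite.

305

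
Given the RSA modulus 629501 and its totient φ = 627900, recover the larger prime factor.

911

φ(n) = (p−1)(q−1) = n − (p+q) + 1, so p + q = 629501 − 627900 + 1 = 1602.
p and q are the roots of t² − 1602t + 629501 = 0.
Discriminant: 1602² − 4·629501 = 2566404 − 2518004 = 48400; √48400 = 220.
q = (1602 − 220)/2 = 691, p = (1602 + 220)/2 = 911.
Check: 691 · 911 = 629501.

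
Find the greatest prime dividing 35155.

89

35155 = 5 · 7031
7031 = 79 · 89
89 is prime.
So 35155 = 5 · 79 · 89; the largest prime factor is 89.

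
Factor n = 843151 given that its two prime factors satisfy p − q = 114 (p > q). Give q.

863

Since p = q + 114, we have 843151 = q(q + 114), so q² + 114q − 843151 = 0.
Discriminant: 114² + 4·843151 = 12996 + 3372604 = 3385600; √3385600 = 1840.
q = (−114 + 1840)/2 = 863, and p = q + 114 = 977.
Check: 863 · 977 = 843151.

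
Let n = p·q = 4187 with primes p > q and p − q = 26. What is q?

Since p = q + 26, we have 4187 = q(q + 26), so q² + 26q − 4187 = 0.
Discriminant: 26² + 4·4187 = 676 + 16748 = 17424; √17424 = 132.
q = (−26 + 132)/2 = 53, and p = q + 26 = 79.
Check: 53 · 79 = 4187.

53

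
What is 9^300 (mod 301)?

176

9^1 ≡ 9 (mod 301)
9^2 ≡ 9^2 = 81 ≡ 81 (mod 301)
9^4 ≡ 81^2 = 6561 ≡ 240 (mod 301)
9^8 ≡ 240^2 = 57600 ≡ 109 (mod 301)
9^16 ≡ 109^2 = 11881 ≡ 142 (mod 301)
9^32 ≡ 142^2 = 20164 ≡ 298 (mod 301)
9^64 ≡ 298^2 = 88804 ≡ 9 (mod 301)
9^128 ≡ 9^2 = 81 ≡ 81 (mod 301)
9^256 ≡ 81^2 = 6561 ≡ 240 (mod 301)
300 = 256 + 32 + 8 + 4 in binary powers of 2.
So 9^300 ≡ 240 · 298 · 109 · 240 ≡ 176 (mod 301).
Since 176 ≠ 1, base 9 is a Fermat witness: 301 is composite.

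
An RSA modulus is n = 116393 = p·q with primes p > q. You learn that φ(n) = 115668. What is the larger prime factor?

φ(n) = (p−1)(q−1) = n − (p+q) + 1, so p + q = 116393 − 115668 + 1 = 726.
p and q are the roots of t² − 726t + 116393 = 0.
Discriminant: 726² − 4·116393 = 527076 − 465572 = 61504; √61504 = 248.
q = (726 − 248)/2 = 239, p = (726 + 248)/2 = 487.
Check: 239 · 487 = 116393.

487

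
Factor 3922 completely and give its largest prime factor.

53

3922 = 2 · 1961
1961 = 37 · 53
53 is prime.
So 3922 = 2 · 37 · 53; the largest prime factor is 53.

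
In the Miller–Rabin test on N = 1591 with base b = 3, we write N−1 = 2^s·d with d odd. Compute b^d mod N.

1591 − 1 = 1590 = 2^1 · 795, so d = 795.
3^1 ≡ 3 (mod 1591)
3^2 ≡ 3^2 = 9 ≡ 9 (mod 1591)
3^4 ≡ 9^2 = 81 ≡ 81 (mod 1591)
3^8 ≡ 81^2 = 6561 ≡ 197 (mod 1591)
3^16 ≡ 197^2 = 38809 ≡ 625 (mod 1591)
3^32 ≡ 625^2 = 390625 ≡ 830 (mod 1591)
3^64 ≡ 830^2 = 688900 ≡ 1588 (mod 1591)
3^128 ≡ 1588^2 = 2521744 ≡ 9 (mod 1591)
3^256 ≡ 9^2 = 81 ≡ 81 (mod 1591)
3^512 ≡ 81^2 = 6561 ≡ 197 (mod 1591)
795 = 512 + 256 + 16 + 8 + 2 + 1 in binary powers of 2.
So 3^795 ≡ 197 · 81 · 625 · 197 · 9 · 3 ≡ 1470 (mod 1591).
Squaring chain: 1470; never reaches −1, so base 3 is a Miller–Rabin witness that 1591 is composite.

1470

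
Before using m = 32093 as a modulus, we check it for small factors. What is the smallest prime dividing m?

32093 is odd.
Digit sum 17, not divisible by 3.
Ends in 3: not divisible by 5.
7: 32093 = 7·4584 + 5
11: 32093 = 11·2917 + 6
13: 32093 = 13·2468 + 9
17: 32093 = 17·1887 + 14
19: 32093 = 19·1689 + 2
23: 32093 = 23·1395 + 8
29: 32093 = 29·1106 + 19
31: 32093 = 31·1035 + 8
37: 32093 = 37·867 + 14
41: 32093 = 41·782 + 31
43: 32093 = 43·746 + 15
47: 32093 = 47·682 + 39
53: 32093 = 53·605 + 28
59: 32093 = 59·543 + 56
61: 32093 = 61·526 + 7
67: 32093 = 67·479

67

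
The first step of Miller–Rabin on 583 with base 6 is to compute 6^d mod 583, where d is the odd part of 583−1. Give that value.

303

583 − 1 = 582 = 2^1 · 291, so d = 291.
6^1 ≡ 6 (mod 583)
6^2 ≡ 6^2 = 36 ≡ 36 (mod 583)
6^4 ≡ 36^2 = 1296 ≡ 130 (mod 583)
6^8 ≡ 130^2 = 16900 ≡ 576 (mod 583)
6^16 ≡ 576^2 = 331776 ≡ 49 (mod 583)
6^32 ≡ 49^2 = 2401 ≡ 69 (mod 583)
6^64 ≡ 69^2 = 4761 ≡ 97 (mod 583)
6^128 ≡ 97^2 = 9409 ≡ 81 (mod 583)
6^256 ≡ 81^2 = 6561 ≡ 148 (mod 583)
291 = 256 + 32 + 2 + 1 in binary powers of 2.
So 6^291 ≡ 148 · 69 · 36 · 6 ≡ 303 (mod 583).
Squaring chain: 303; never reaches −1, so base 6 is a Miller–Rabin witness that 583 is composite.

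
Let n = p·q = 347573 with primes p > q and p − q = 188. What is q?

Since p = q + 188, we have 347573 = q(q + 188), so q² + 188q − 347573 = 0.
Discriminant: 188² + 4·347573 = 35344 + 1390292 = 1425636; √1425636 = 1194.
q = (−188 + 1194)/2 = 503, and p = q + 188 = 691.
Check: 503 · 691 = 347573.

503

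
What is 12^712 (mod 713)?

12^1 ≡ 12 (mod 713)
12^2 ≡ 12^2 = 144 ≡ 144 (mod 713)
12^4 ≡ 144^2 = 20736 ≡ 59 (mod 713)
12^8 ≡ 59^2 = 3481 ≡ 629 (mod 713)
12^16 ≡ 629^2 = 395641 ≡ 639 (mod 713)
12^32 ≡ 639^2 = 408321 ≡ 485 (mod 713)
12^64 ≡ 485^2 = 235225 ≡ 648 (mod 713)
12^128 ≡ 648^2 = 419904 ≡ 660 (mod 713)
12^256 ≡ 660^2 = 435600 ≡ 670 (mod 713)
12^512 ≡ 670^2 = 448900 ≡ 423 (mod 713)
712 = 512 + 128 + 64 + 8 in binary powers of 2.
So 12^712 ≡ 423 · 660 · 648 · 629 ≡ 100 (mod 713).
Since 100 ≠ 1, base 12 is a Fermat witness: 713 is composite.

100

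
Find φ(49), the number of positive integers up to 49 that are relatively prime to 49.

Factor: 49 = 7^2.
φ(49) = 7^1·(7−1) = 42.

42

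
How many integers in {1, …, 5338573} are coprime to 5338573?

5246208

Factor: 5338573 = 139 · 193 · 199.
φ(5338573) = (139−1) · (193−1) · (199−1) = 138 · 192 · 198 = 5246208.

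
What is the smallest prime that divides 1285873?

1285873 is odd.
Digit sum 34, not divisible by 3.
Ends in 3: not divisible by 5.
7: 1285873 = 7·183696 + 1
11: 1285873 = 11·116897 + 6
13: 1285873 = 13·98913 + 4
17: 1285873 = 17·75639 + 10
19: 1285873 = 19·67677 + 10
23: 1285873 = 23·55907 + 12
29: 1285873 = 29·44340 + 13
31: 1285873 = 31·41479 + 24
37: 1285873 = 37·34753 + 12
41: 1285873 = 41·31362 + 31
43: 1285873 = 43·29904 + 1
47: 1285873 = 47·27359

47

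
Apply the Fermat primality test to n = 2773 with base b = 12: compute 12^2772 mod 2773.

1575

12^1 ≡ 12 (mod 2773)
12^2 ≡ 12^2 = 144 ≡ 144 (mod 2773)
12^4 ≡ 144^2 = 20736 ≡ 1325 (mod 2773)
12^8 ≡ 1325^2 = 1755625 ≡ 316 (mod 2773)
12^16 ≡ 316^2 = 99856 ≡ 28 (mod 2773)
12^32 ≡ 28^2 = 784 ≡ 784 (mod 2773)
12^64 ≡ 784^2 = 614656 ≡ 1823 (mod 2773)
12^128 ≡ 1823^2 = 3323329 ≡ 1275 (mod 2773)
12^256 ≡ 1275^2 = 1625625 ≡ 647 (mod 2773)
12^512 ≡ 647^2 = 418609 ≡ 2659 (mod 2773)
12^1024 ≡ 2659^2 = 7070281 ≡ 1904 (mod 2773)
12^2048 ≡ 1904^2 = 3625216 ≡ 905 (mod 2773)
2772 = 2048 + 512 + 128 + 64 + 16 + 4 in binary powers of 2.
So 12^2772 ≡ 905 · 2659 · 1275 · 1823 · 28 · 1325 ≡ 1575 (mod 2773).
Since 1575 ≠ 1, base 12 is a Fermat witness: 2773 is composite.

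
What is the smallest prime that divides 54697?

54697 is odd.
Digit sum 31, not divisible by 3.
Ends in 7: not divisible by 5.
7: 54697 = 7·7813 + 6
11: 54697 = 11·4972 + 5
13: 54697 = 13·4207 + 6
17: 54697 = 17·3217 + 8
19: 54697 = 19·2878 + 15
23: 54697 = 23·2378 + 3
29: 54697 = 29·1886 + 3
31: 54697 = 31·1764 + 13
37: 54697 = 37·1478 + 11
41: 54697 = 41·1334 + 3
43: 54697 = 43·1272 + 1
47: 54697 = 47·1163 + 36
53: 54697 = 53·1032 + 1
59: 54697 = 59·927 + 4
61: 54697 = 61·896 + 41
67: 54697 = 67·816 + 25
71: 54697 = 71·770 + 27
73: 54697 = 73·749 + 20
79: 54697 = 79·692 + 29
83: 54697 = 83·659

83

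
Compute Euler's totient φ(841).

Factor: 841 = 29^2.
φ(841) = 29^1·(29−1) = 812.

812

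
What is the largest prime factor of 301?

43

301 = 7 · 43
43 is prime.
So 301 = 7 · 43; the largest prime factor is 43.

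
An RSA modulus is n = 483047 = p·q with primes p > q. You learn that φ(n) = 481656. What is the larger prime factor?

φ(n) = (p−1)(q−1) = n − (p+q) + 1, so p + q = 483047 − 481656 + 1 = 1392.
p and q are the roots of t² − 1392t + 483047 = 0.
Discriminant: 1392² − 4·483047 = 1937664 − 1932188 = 5476; √5476 = 74.
q = (1392 − 74)/2 = 659, p = (1392 + 74)/2 = 733.
Check: 659 · 733 = 483047.

733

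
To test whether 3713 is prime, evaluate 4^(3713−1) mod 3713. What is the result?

4^1 ≡ 4 (mod 3713)
4^2 ≡ 4^2 = 16 ≡ 16 (mod 3713)
4^4 ≡ 16^2 = 256 ≡ 256 (mod 3713)
4^8 ≡ 256^2 = 65536 ≡ 2415 (mod 3713)
4^16 ≡ 2415^2 = 5832225 ≡ 2815 (mod 3713)
4^32 ≡ 2815^2 = 7924225 ≡ 683 (mod 3713)
4^64 ≡ 683^2 = 466489 ≡ 2364 (mod 3713)
4^128 ≡ 2364^2 = 5588496 ≡ 431 (mod 3713)
4^256 ≡ 431^2 = 185761 ≡ 111 (mod 3713)
4^512 ≡ 111^2 = 12321 ≡ 1182 (mod 3713)
4^1024 ≡ 1182^2 = 1397124 ≡ 1036 (mod 3713)
4^2048 ≡ 1036^2 = 1073296 ≡ 239 (mod 3713)
3712 = 2048 + 1024 + 512 + 128 in binary powers of 2.
So 4^3712 ≡ 239 · 1036 · 1182 · 431 ≡ 3033 (mod 3713).
Since 3033 ≠ 1, base 4 is a Fermat witness: 3713 is composite.

3033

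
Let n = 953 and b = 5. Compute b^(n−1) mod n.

1

5^1 ≡ 5 (mod 953)
5^2 ≡ 5^2 = 25 ≡ 25 (mod 953)
5^4 ≡ 25^2 = 625 ≡ 625 (mod 953)
5^8 ≡ 625^2 = 390625 ≡ 848 (mod 953)
5^16 ≡ 848^2 = 719104 ≡ 542 (mod 953)
5^32 ≡ 542^2 = 293764 ≡ 240 (mod 953)
5^64 ≡ 240^2 = 57600 ≡ 420 (mod 953)
5^128 ≡ 420^2 = 176400 ≡ 95 (mod 953)
5^256 ≡ 95^2 = 9025 ≡ 448 (mod 953)
5^512 ≡ 448^2 = 200704 ≡ 574 (mod 953)
952 = 512 + 256 + 128 + 32 + 16 + 8 in binary powers of 2.
So 5^952 ≡ 574 · 448 · 95 · 240 · 542 · 848 ≡ 1 (mod 953).
Since the result is 1, base 5 gives no evidence that 953 is composite.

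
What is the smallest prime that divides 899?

899 is odd.
Digit sum 26, not divisible by 3.
Ends in 9: not divisible by 5.
7: 899 = 7·128 + 3
11: 899 = 11·81 + 8
13: 899 = 13·69 + 2
17: 899 = 17·52 + 15
19: 899 = 19·47 + 6
23: 899 = 23·39 + 2
29: 899 = 29·31

29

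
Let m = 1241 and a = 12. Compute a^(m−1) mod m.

12^1 ≡ 12 (mod 1241)
12^2 ≡ 12^2 = 144 ≡ 144 (mod 1241)
12^4 ≡ 144^2 = 20736 ≡ 880 (mod 1241)
12^8 ≡ 880^2 = 774400 ≡ 16 (mod 1241)
12^16 ≡ 16^2 = 256 ≡ 256 (mod 1241)
12^32 ≡ 256^2 = 65536 ≡ 1004 (mod 1241)
12^64 ≡ 1004^2 = 1008016 ≡ 324 (mod 1241)
12^128 ≡ 324^2 = 104976 ≡ 732 (mod 1241)
12^256 ≡ 732^2 = 535824 ≡ 953 (mod 1241)
12^512 ≡ 953^2 = 908209 ≡ 1038 (mod 1241)
12^1024 ≡ 1038^2 = 1077444 ≡ 256 (mod 1241)
1240 = 1024 + 128 + 64 + 16 + 8 in binary powers of 2.
So 12^1240 ≡ 256 · 732 · 324 · 256 · 16 ≡ 475 (mod 1241).
Since 475 ≠ 1, base 12 is a Fermat witness: 1241 is composite.

475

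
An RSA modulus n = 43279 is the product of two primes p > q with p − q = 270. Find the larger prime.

383

Since p = q + 270, we have 43279 = q(q + 270), so q² + 270q − 43279 = 0.
Discriminant: 270² + 4·43279 = 72900 + 173116 = 246016; √246016 = 496.
q = (−270 + 496)/2 = 113, and p = q + 270 = 383.
Check: 113 · 383 = 43279.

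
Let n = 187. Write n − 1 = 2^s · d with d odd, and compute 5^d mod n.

187 − 1 = 186 = 2^1 · 93, so d = 93.
5^1 ≡ 5 (mod 187)
5^2 ≡ 5^2 = 25 ≡ 25 (mod 187)
5^4 ≡ 25^2 = 625 ≡ 64 (mod 187)
5^8 ≡ 64^2 = 4096 ≡ 169 (mod 187)
5^16 ≡ 169^2 = 28561 ≡ 137 (mod 187)
5^32 ≡ 137^2 = 18769 ≡ 69 (mod 187)
5^64 ≡ 69^2 = 4761 ≡ 86 (mod 187)
93 = 64 + 16 + 8 + 4 + 1 in binary powers of 2.
So 5^93 ≡ 86 · 137 · 169 · 64 · 5 ≡ 37 (mod 187).
Squaring chain: 37; never reaches −1, so base 5 is a Miller–Rabin witness that 187 is composite.

37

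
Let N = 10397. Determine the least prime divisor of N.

10397 is odd.
Digit sum 20, not divisible by 3.
Ends in 7: not divisible by 5.
7: 10397 = 7·1485 + 2
11: 10397 = 11·945 + 2
13: 10397 = 13·799 + 10
17: 10397 = 17·611 + 10
19: 10397 = 19·547 + 4
23: 10397 = 23·452 + 1
29: 10397 = 29·358 + 15
31: 10397 = 31·335 + 12
37: 10397 = 37·281

37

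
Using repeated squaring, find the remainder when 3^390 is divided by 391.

3^1 ≡ 3 (mod 391)
3^2 ≡ 3^2 = 9 ≡ 9 (mod 391)
3^4 ≡ 9^2 = 81 ≡ 81 (mod 391)
3^8 ≡ 81^2 = 6561 ≡ 305 (mod 391)
3^16 ≡ 305^2 = 93025 ≡ 358 (mod 391)
3^32 ≡ 358^2 = 128164 ≡ 307 (mod 391)
3^64 ≡ 307^2 = 94249 ≡ 18 (mod 391)
3^128 ≡ 18^2 = 324 ≡ 324 (mod 391)
3^256 ≡ 324^2 = 104976 ≡ 188 (mod 391)
390 = 256 + 128 + 4 + 2 in binary powers of 2.
So 3^390 ≡ 188 · 324 · 81 · 9 ≡ 151 (mod 391).
Since 151 ≠ 1, base 3 is a Fermat witness: 391 is composite.

151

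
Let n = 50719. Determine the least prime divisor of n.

67

50719 is odd.
Digit sum 22, not divisible by 3.
Ends in 9: not divisible by 5.
7: 50719 = 7·7245 + 4
11: 50719 = 11·4610 + 9
13: 50719 = 13·3901 + 6
17: 50719 = 17·2983 + 8
19: 50719 = 19·2669 + 8
23: 50719 = 23·2205 + 4
29: 50719 = 29·1748 + 27
31: 50719 = 31·1636 + 3
37: 50719 = 37·1370 + 29
41: 50719 = 41·1237 + 2
43: 50719 = 43·1179 + 22
47: 50719 = 47·1079 + 6
53: 50719 = 53·956 + 51
59: 50719 = 59·859 + 38
61: 50719 = 61·831 + 28
67: 50719 = 67·757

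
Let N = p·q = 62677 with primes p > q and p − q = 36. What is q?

Since p = q + 36, we have 62677 = q(q + 36), so q² + 36q − 62677 = 0.
Discriminant: 36² + 4·62677 = 1296 + 250708 = 252004; √252004 = 502.
q = (−36 + 502)/2 = 233, and p = q + 36 = 269.
Check: 233 · 269 = 62677.

233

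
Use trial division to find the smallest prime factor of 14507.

89

14507 is odd.
Digit sum 17, not divisible by 3.
Ends in 7: not divisible by 5.
7: 14507 = 7·2072 + 3
11: 14507 = 11·1318 + 9
13: 14507 = 13·1115 + 12
17: 14507 = 17·853 + 6
19: 14507 = 19·763 + 10
23: 14507 = 23·630 + 17
29: 14507 = 29·500 + 7
31: 14507 = 31·467 + 30
37: 14507 = 37·392 + 3
41: 14507 = 41·353 + 34
43: 14507 = 43·337 + 16
47: 14507 = 47·308 + 31
53: 14507 = 53·273 + 38
59: 14507 = 59·245 + 52
61: 14507 = 61·237 + 50
67: 14507 = 67·216 + 35
71: 14507 = 71·204 + 23
73: 14507 = 73·198 + 53
79: 14507 = 79·183 + 50
83: 14507 = 83·174 + 65
89: 14507 = 89·163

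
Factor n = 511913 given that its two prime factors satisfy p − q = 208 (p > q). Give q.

Since p = q + 208, we have 511913 = q(q + 208), so q² + 208q − 511913 = 0.
Discriminant: 208² + 4·511913 = 43264 + 2047652 = 2090916; √2090916 = 1446.
q = (−208 + 1446)/2 = 619, and p = q + 208 = 827.
Check: 619 · 827 = 511913.

619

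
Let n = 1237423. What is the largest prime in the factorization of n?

73

1237423 = 11 · 112493
112493 = 23 · 4891
4891 = 67 · 73
73 is prime.
So 1237423 = 11 · 23 · 67 · 73; the largest prime factor is 73.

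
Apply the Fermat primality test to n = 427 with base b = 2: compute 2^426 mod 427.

2^1 ≡ 2 (mod 427)
2^2 ≡ 2^2 = 4 ≡ 4 (mod 427)
2^4 ≡ 4^2 = 16 ≡ 16 (mod 427)
2^8 ≡ 16^2 = 256 ≡ 256 (mod 427)
2^16 ≡ 256^2 = 65536 ≡ 205 (mod 427)
2^32 ≡ 205^2 = 42025 ≡ 179 (mod 427)
2^64 ≡ 179^2 = 32041 ≡ 16 (mod 427)
2^128 ≡ 16^2 = 256 ≡ 256 (mod 427)
2^256 ≡ 256^2 = 65536 ≡ 205 (mod 427)
426 = 256 + 128 + 32 + 8 + 2 in binary powers of 2.
So 2^426 ≡ 205 · 256 · 179 · 256 · 4 ≡ 64 (mod 427).
Since 64 ≠ 1, base 2 is a Fermat witness: 427 is composite.

64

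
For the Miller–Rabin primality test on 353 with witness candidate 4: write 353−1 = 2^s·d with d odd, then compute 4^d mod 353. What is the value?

311

353 − 1 = 352 = 2^5 · 11, so d = 11.
4^1 ≡ 4 (mod 353)
4^2 ≡ 4^2 = 16 ≡ 16 (mod 353)
4^4 ≡ 16^2 = 256 ≡ 256 (mod 353)
4^8 ≡ 256^2 = 65536 ≡ 231 (mod 353)
11 = 8 + 2 + 1 in binary powers of 2.
So 4^11 ≡ 231 · 16 · 4 ≡ 311 (mod 353).
Squaring chain: 311 → 352 → 1 → 1 → 1; reaches −1, so base 4 does not prove 353 composite.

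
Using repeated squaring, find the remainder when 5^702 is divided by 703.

5^1 ≡ 5 (mod 703)
5^2 ≡ 5^2 = 25 ≡ 25 (mod 703)
5^4 ≡ 25^2 = 625 ≡ 625 (mod 703)
5^8 ≡ 625^2 = 390625 ≡ 460 (mod 703)
5^16 ≡ 460^2 = 211600 ≡ 700 (mod 703)
5^32 ≡ 700^2 = 490000 ≡ 9 (mod 703)
5^64 ≡ 9^2 = 81 ≡ 81 (mod 703)
5^128 ≡ 81^2 = 6561 ≡ 234 (mod 703)
5^256 ≡ 234^2 = 54756 ≡ 625 (mod 703)
5^512 ≡ 625^2 = 390625 ≡ 460 (mod 703)
702 = 512 + 128 + 32 + 16 + 8 + 4 + 2 in binary powers of 2.
So 5^702 ≡ 460 · 234 · 9 · 700 · 460 · 625 · 25 ≡ 628 (mod 703).
Since 628 ≠ 1, base 5 is a Fermat witness: 703 is composite.

628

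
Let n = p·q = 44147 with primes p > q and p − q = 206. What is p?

337

Since p = q + 206, we have 44147 = q(q + 206), so q² + 206q − 44147 = 0.
Discriminant: 206² + 4·44147 = 42436 + 176588 = 219024; √219024 = 468.
q = (−206 + 468)/2 = 131, and p = q + 206 = 337.
Check: 131 · 337 = 44147.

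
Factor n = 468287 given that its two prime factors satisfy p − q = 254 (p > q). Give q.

Since p = q + 254, we have 468287 = q(q + 254), so q² + 254q − 468287 = 0.
Discriminant: 254² + 4·468287 = 64516 + 1873148 = 1937664; √1937664 = 1392.
q = (−254 + 1392)/2 = 569, and p = q + 254 = 823.
Check: 569 · 823 = 468287.

569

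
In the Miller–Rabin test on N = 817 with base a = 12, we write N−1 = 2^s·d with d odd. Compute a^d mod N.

512

817 − 1 = 816 = 2^4 · 51, so d = 51.
12^1 ≡ 12 (mod 817)
12^2 ≡ 12^2 = 144 ≡ 144 (mod 817)
12^4 ≡ 144^2 = 20736 ≡ 311 (mod 817)
12^8 ≡ 311^2 = 96721 ≡ 315 (mod 817)
12^16 ≡ 315^2 = 99225 ≡ 368 (mod 817)
12^32 ≡ 368^2 = 135424 ≡ 619 (mod 817)
51 = 32 + 16 + 2 + 1 in binary powers of 2.
So 12^51 ≡ 619 · 368 · 144 · 12 ≡ 512 (mod 817).
Squaring chain: 512 → 704 → 514 → 305; never reaches −1, so base 12 is a Miller–Rabin witness that 817 is composite.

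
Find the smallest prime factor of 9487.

9487 is odd.
Digit sum 28, not divisible by 3.
Ends in 7: not divisible by 5.
7: 9487 = 7·1355 + 2
11: 9487 = 11·862 + 5
13: 9487 = 13·729 + 10
17: 9487 = 17·558 + 1
19: 9487 = 19·499 + 6
23: 9487 = 23·412 + 11
29: 9487 = 29·327 + 4
31: 9487 = 31·306 + 1
37: 9487 = 37·256 + 15
41: 9487 = 41·231 + 16
43: 9487 = 43·220 + 27
47: 9487 = 47·201 + 40
53: 9487 = 53·179

53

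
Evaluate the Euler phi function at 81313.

Factor: 81313 = 31 · 43 · 61.
φ(81313) = (31−1) · (43−1) · (61−1) = 30 · 42 · 60 = 75600.

75600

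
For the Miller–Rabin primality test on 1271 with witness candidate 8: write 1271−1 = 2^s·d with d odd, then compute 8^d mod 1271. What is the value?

32

1271 − 1 = 1270 = 2^1 · 635, so d = 635.
8^1 ≡ 8 (mod 1271)
8^2 ≡ 8^2 = 64 ≡ 64 (mod 1271)
8^4 ≡ 64^2 = 4096 ≡ 283 (mod 1271)
8^8 ≡ 283^2 = 80089 ≡ 16 (mod 1271)
8^16 ≡ 16^2 = 256 ≡ 256 (mod 1271)
8^32 ≡ 256^2 = 65536 ≡ 715 (mod 1271)
8^64 ≡ 715^2 = 511225 ≡ 283 (mod 1271)
8^128 ≡ 283^2 = 80089 ≡ 16 (mod 1271)
8^256 ≡ 16^2 = 256 ≡ 256 (mod 1271)
8^512 ≡ 256^2 = 65536 ≡ 715 (mod 1271)
635 = 512 + 64 + 32 + 16 + 8 + 2 + 1 in binary powers of 2.
So 8^635 ≡ 715 · 283 · 715 · 256 · 16 · 64 · 8 ≡ 32 (mod 1271).
Squaring chain: 32; never reaches −1, so base 8 is a Miller–Rabin witness that 1271 is composite.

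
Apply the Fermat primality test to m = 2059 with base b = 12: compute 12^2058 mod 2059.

1971

12^1 ≡ 12 (mod 2059)
12^2 ≡ 12^2 = 144 ≡ 144 (mod 2059)
12^4 ≡ 144^2 = 20736 ≡ 146 (mod 2059)
12^8 ≡ 146^2 = 21316 ≡ 726 (mod 2059)
12^16 ≡ 726^2 = 527076 ≡ 2031 (mod 2059)
12^32 ≡ 2031^2 = 4124961 ≡ 784 (mod 2059)
12^64 ≡ 784^2 = 614656 ≡ 1074 (mod 2059)
12^128 ≡ 1074^2 = 1153476 ≡ 436 (mod 2059)
12^256 ≡ 436^2 = 190096 ≡ 668 (mod 2059)
12^512 ≡ 668^2 = 446224 ≡ 1480 (mod 2059)
12^1024 ≡ 1480^2 = 2190400 ≡ 1683 (mod 2059)
12^2048 ≡ 1683^2 = 2832489 ≡ 1364 (mod 2059)
2058 = 2048 + 8 + 2 in binary powers of 2.
So 12^2058 ≡ 1364 · 726 · 144 ≡ 1971 (mod 2059).
Since 1971 ≠ 1, base 12 is a Fermat witness: 2059 is composite.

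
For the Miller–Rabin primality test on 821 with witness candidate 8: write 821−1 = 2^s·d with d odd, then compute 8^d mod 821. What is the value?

821 − 1 = 820 = 2^2 · 205, so d = 205.
8^1 ≡ 8 (mod 821)
8^2 ≡ 8^2 = 64 ≡ 64 (mod 821)
8^4 ≡ 64^2 = 4096 ≡ 812 (mod 821)
8^8 ≡ 812^2 = 659344 ≡ 81 (mod 821)
8^16 ≡ 81^2 = 6561 ≡ 814 (mod 821)
8^32 ≡ 814^2 = 662596 ≡ 49 (mod 821)
8^64 ≡ 49^2 = 2401 ≡ 759 (mod 821)
8^128 ≡ 759^2 = 576081 ≡ 560 (mod 821)
205 = 128 + 64 + 8 + 4 + 1 in binary powers of 2.
So 8^205 ≡ 560 · 759 · 81 · 812 · 8 ≡ 526 (mod 821).
Squaring chain: 526 → 820; reaches −1, so base 8 does not prove 821 composite.

526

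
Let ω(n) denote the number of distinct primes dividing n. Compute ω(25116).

5

25116 = 2^2 · 6279
6279 = 3 · 2093
2093 = 7 · 299
299 = 13 · 23
25116 = 2^2 · 3 · 7 · 13 · 23, which has 5 distinct prime factors.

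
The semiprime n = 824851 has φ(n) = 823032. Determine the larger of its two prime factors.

φ(n) = (p−1)(q−1) = n − (p+q) + 1, so p + q = 824851 − 823032 + 1 = 1820.
p and q are the roots of t² − 1820t + 824851 = 0.
Discriminant: 1820² − 4·824851 = 3312400 − 3299404 = 12996; √12996 = 114.
q = (1820 − 114)/2 = 853, p = (1820 + 114)/2 = 967.
Check: 853 · 967 = 824851.

967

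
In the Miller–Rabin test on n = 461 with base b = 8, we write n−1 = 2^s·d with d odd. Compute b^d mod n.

413

461 − 1 = 460 = 2^2 · 115, so d = 115.
8^1 ≡ 8 (mod 461)
8^2 ≡ 8^2 = 64 ≡ 64 (mod 461)
8^4 ≡ 64^2 = 4096 ≡ 408 (mod 461)
8^8 ≡ 408^2 = 166464 ≡ 43 (mod 461)
8^16 ≡ 43^2 = 1849 ≡ 5 (mod 461)
8^32 ≡ 5^2 = 25 ≡ 25 (mod 461)
8^64 ≡ 25^2 = 625 ≡ 164 (mod 461)
115 = 64 + 32 + 16 + 2 + 1 in binary powers of 2.
So 8^115 ≡ 164 · 25 · 5 · 64 · 8 ≡ 413 (mod 461).
Squaring chain: 413 → 460; reaches −1, so base 8 does not prove 461 composite.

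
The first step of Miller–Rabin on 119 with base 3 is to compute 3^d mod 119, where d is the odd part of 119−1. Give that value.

119 − 1 = 118 = 2^1 · 59, so d = 59.
3^1 ≡ 3 (mod 119)
3^2 ≡ 3^2 = 9 ≡ 9 (mod 119)
3^4 ≡ 9^2 = 81 ≡ 81 (mod 119)
3^8 ≡ 81^2 = 6561 ≡ 16 (mod 119)
3^16 ≡ 16^2 = 256 ≡ 18 (mod 119)
3^32 ≡ 18^2 = 324 ≡ 86 (mod 119)
59 = 32 + 16 + 8 + 2 + 1 in binary powers of 2.
So 3^59 ≡ 86 · 18 · 16 · 9 · 3 ≡ 75 (mod 119).
Squaring chain: 75; never reaches −1, so base 3 is a Miller–Rabin witness that 119 is composite.

75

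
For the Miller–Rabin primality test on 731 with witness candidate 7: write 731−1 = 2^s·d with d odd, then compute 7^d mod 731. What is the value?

295

731 − 1 = 730 = 2^1 · 365, so d = 365.
7^1 ≡ 7 (mod 731)
7^2 ≡ 7^2 = 49 ≡ 49 (mod 731)
7^4 ≡ 49^2 = 2401 ≡ 208 (mod 731)
7^8 ≡ 208^2 = 43264 ≡ 135 (mod 731)
7^16 ≡ 135^2 = 18225 ≡ 681 (mod 731)
7^32 ≡ 681^2 = 463761 ≡ 307 (mod 731)
7^64 ≡ 307^2 = 94249 ≡ 681 (mod 731)
7^128 ≡ 681^2 = 463761 ≡ 307 (mod 731)
7^256 ≡ 307^2 = 94249 ≡ 681 (mod 731)
365 = 256 + 64 + 32 + 8 + 4 + 1 in binary powers of 2.
So 7^365 ≡ 681 · 681 · 307 · 135 · 208 · 7 ≡ 295 (mod 731).
Squaring chain: 295; never reaches −1, so base 7 is a Miller–Rabin witness that 731 is composite.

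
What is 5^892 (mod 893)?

613

5^1 ≡ 5 (mod 893)
5^2 ≡ 5^2 = 25 ≡ 25 (mod 893)
5^4 ≡ 25^2 = 625 ≡ 625 (mod 893)
5^8 ≡ 625^2 = 390625 ≡ 384 (mod 893)
5^16 ≡ 384^2 = 147456 ≡ 111 (mod 893)
5^32 ≡ 111^2 = 12321 ≡ 712 (mod 893)
5^64 ≡ 712^2 = 506944 ≡ 613 (mod 893)
5^128 ≡ 613^2 = 375769 ≡ 709 (mod 893)
5^256 ≡ 709^2 = 502681 ≡ 815 (mod 893)
5^512 ≡ 815^2 = 664225 ≡ 726 (mod 893)
892 = 512 + 256 + 64 + 32 + 16 + 8 + 4 in binary powers of 2.
So 5^892 ≡ 726 · 815 · 613 · 712 · 111 · 384 · 625 ≡ 613 (mod 893).
Since 613 ≠ 1, base 5 is a Fermat witness: 893 is composite.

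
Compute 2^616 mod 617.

1

2^1 ≡ 2 (mod 617)
2^2 ≡ 2^2 = 4 ≡ 4 (mod 617)
2^4 ≡ 4^2 = 16 ≡ 16 (mod 617)
2^8 ≡ 16^2 = 256 ≡ 256 (mod 617)
2^16 ≡ 256^2 = 65536 ≡ 134 (mod 617)
2^32 ≡ 134^2 = 17956 ≡ 63 (mod 617)
2^64 ≡ 63^2 = 3969 ≡ 267 (mod 617)
2^128 ≡ 267^2 = 71289 ≡ 334 (mod 617)
2^256 ≡ 334^2 = 111556 ≡ 496 (mod 617)
2^512 ≡ 496^2 = 246016 ≡ 450 (mod 617)
616 = 512 + 64 + 32 + 8 in binary powers of 2.
So 2^616 ≡ 450 · 267 · 63 · 256 ≡ 1 (mod 617).
Since the result is 1, base 2 gives no evidence that 617 is composite.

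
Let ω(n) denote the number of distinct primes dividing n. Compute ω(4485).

4485 = 3 · 1495
1495 = 5 · 299
299 = 13 · 23
4485 = 3 · 5 · 13 · 23, which has 4 distinct prime factors.

4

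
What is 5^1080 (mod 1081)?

968

5^1 ≡ 5 (mod 1081)
5^2 ≡ 5^2 = 25 ≡ 25 (mod 1081)
5^4 ≡ 25^2 = 625 ≡ 625 (mod 1081)
5^8 ≡ 625^2 = 390625 ≡ 384 (mod 1081)
5^16 ≡ 384^2 = 147456 ≡ 440 (mod 1081)
5^32 ≡ 440^2 = 193600 ≡ 101 (mod 1081)
5^64 ≡ 101^2 = 10201 ≡ 472 (mod 1081)
5^128 ≡ 472^2 = 222784 ≡ 98 (mod 1081)
5^256 ≡ 98^2 = 9604 ≡ 956 (mod 1081)
5^512 ≡ 956^2 = 913936 ≡ 491 (mod 1081)
5^1024 ≡ 491^2 = 241081 ≡ 18 (mod 1081)
1080 = 1024 + 32 + 16 + 8 in binary powers of 2.
So 5^1080 ≡ 18 · 101 · 440 · 384 ≡ 968 (mod 1081).
Since 968 ≠ 1, base 5 is a Fermat witness: 1081 is composite.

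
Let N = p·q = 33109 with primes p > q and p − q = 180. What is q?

113

Since p = q + 180, we have 33109 = q(q + 180), so q² + 180q − 33109 = 0.
Discriminant: 180² + 4·33109 = 32400 + 132436 = 164836; √164836 = 406.
q = (−180 + 406)/2 = 113, and p = q + 180 = 293.
Check: 113 · 293 = 33109.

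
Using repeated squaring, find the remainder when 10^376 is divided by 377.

107

10^1 ≡ 10 (mod 377)
10^2 ≡ 10^2 = 100 ≡ 100 (mod 377)
10^4 ≡ 100^2 = 10000 ≡ 198 (mod 377)
10^8 ≡ 198^2 = 39204 ≡ 373 (mod 377)
10^16 ≡ 373^2 = 139129 ≡ 16 (mod 377)
10^32 ≡ 16^2 = 256 ≡ 256 (mod 377)
10^64 ≡ 256^2 = 65536 ≡ 315 (mod 377)
10^128 ≡ 315^2 = 99225 ≡ 74 (mod 377)
10^256 ≡ 74^2 = 5476 ≡ 198 (mod 377)
376 = 256 + 64 + 32 + 16 + 8 in binary powers of 2.
So 10^376 ≡ 198 · 315 · 256 · 16 · 373 ≡ 107 (mod 377).
Since 107 ≠ 1, base 10 is a Fermat witness: 377 is composite.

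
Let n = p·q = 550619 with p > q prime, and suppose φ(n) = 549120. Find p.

859

φ(n) = (p−1)(q−1) = n − (p+q) + 1, so p + q = 550619 − 549120 + 1 = 1500.
p and q are the roots of t² − 1500t + 550619 = 0.
Discriminant: 1500² − 4·550619 = 2250000 − 2202476 = 47524; √47524 = 218.
q = (1500 − 218)/2 = 641, p = (1500 + 218)/2 = 859.
Check: 641 · 859 = 550619.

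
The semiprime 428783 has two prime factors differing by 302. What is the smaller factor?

521

Since p = q + 302, we have 428783 = q(q + 302), so q² + 302q − 428783 = 0.
Discriminant: 302² + 4·428783 = 91204 + 1715132 = 1806336; √1806336 = 1344.
q = (−302 + 1344)/2 = 521, and p = q + 302 = 823.
Check: 521 · 823 = 428783.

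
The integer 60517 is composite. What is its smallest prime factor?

73

60517 is odd.
Digit sum 19, not divisible by 3.
Ends in 7: not divisible by 5.
7: 60517 = 7·8645 + 2
11: 60517 = 11·5501 + 6
13: 60517 = 13·4655 + 2
17: 60517 = 17·3559 + 14
19: 60517 = 19·3185 + 2
23: 60517 = 23·2631 + 4
29: 60517 = 29·2086 + 23
31: 60517 = 31·1952 + 5
37: 60517 = 37·1635 + 22
41: 60517 = 41·1476 + 1
43: 60517 = 43·1407 + 16
47: 60517 = 47·1287 + 28
53: 60517 = 53·1141 + 44
59: 60517 = 59·1025 + 42
61: 60517 = 61·992 + 5
67: 60517 = 67·903 + 16
71: 60517 = 71·852 + 25
73: 60517 = 73·829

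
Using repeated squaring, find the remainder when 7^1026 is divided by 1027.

7^1 ≡ 7 (mod 1027)
7^2 ≡ 7^2 = 49 ≡ 49 (mod 1027)
7^4 ≡ 49^2 = 2401 ≡ 347 (mod 1027)
7^8 ≡ 347^2 = 120409 ≡ 250 (mod 1027)
7^16 ≡ 250^2 = 62500 ≡ 880 (mod 1027)
7^32 ≡ 880^2 = 774400 ≡ 42 (mod 1027)
7^64 ≡ 42^2 = 1764 ≡ 737 (mod 1027)
7^128 ≡ 737^2 = 543169 ≡ 913 (mod 1027)
7^256 ≡ 913^2 = 833569 ≡ 672 (mod 1027)
7^512 ≡ 672^2 = 451584 ≡ 731 (mod 1027)
7^1024 ≡ 731^2 = 534361 ≡ 321 (mod 1027)
1026 = 1024 + 2 in binary powers of 2.
So 7^1026 ≡ 321 · 49 ≡ 324 (mod 1027).
Since 324 ≠ 1, base 7 is a Fermat witness: 1027 is composite.

324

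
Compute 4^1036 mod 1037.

4^1 ≡ 4 (mod 1037)
4^2 ≡ 4^2 = 16 ≡ 16 (mod 1037)
4^4 ≡ 16^2 = 256 ≡ 256 (mod 1037)
4^8 ≡ 256^2 = 65536 ≡ 205 (mod 1037)
4^16 ≡ 205^2 = 42025 ≡ 545 (mod 1037)
4^32 ≡ 545^2 = 297025 ≡ 443 (mod 1037)
4^64 ≡ 443^2 = 196249 ≡ 256 (mod 1037)
4^128 ≡ 256^2 = 65536 ≡ 205 (mod 1037)
4^256 ≡ 205^2 = 42025 ≡ 545 (mod 1037)
4^512 ≡ 545^2 = 297025 ≡ 443 (mod 1037)
4^1024 ≡ 443^2 = 196249 ≡ 256 (mod 1037)
1036 = 1024 + 8 + 4 in binary powers of 2.
So 4^1036 ≡ 256 · 205 · 256 ≡ 545 (mod 1037).
Since 545 ≠ 1, base 4 is a Fermat witness: 1037 is composite.

545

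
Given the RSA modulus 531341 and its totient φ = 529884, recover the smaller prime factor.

719

φ(n) = (p−1)(q−1) = n − (p+q) + 1, so p + q = 531341 − 529884 + 1 = 1458.
p and q are the roots of t² − 1458t + 531341 = 0.
Discriminant: 1458² − 4·531341 = 2125764 − 2125364 = 400; √400 = 20.
q = (1458 − 20)/2 = 719, p = (1458 + 20)/2 = 739.
Check: 719 · 739 = 531341.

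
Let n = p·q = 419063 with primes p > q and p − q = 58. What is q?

Since p = q + 58, we have 419063 = q(q + 58), so q² + 58q − 419063 = 0.
Discriminant: 58² + 4·419063 = 3364 + 1676252 = 1679616; √1679616 = 1296.
q = (−58 + 1296)/2 = 619, and p = q + 58 = 677.
Check: 619 · 677 = 419063.

619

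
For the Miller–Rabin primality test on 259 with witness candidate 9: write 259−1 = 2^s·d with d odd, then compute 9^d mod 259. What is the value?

259 − 1 = 258 = 2^1 · 129, so d = 129.
9^1 ≡ 9 (mod 259)
9^2 ≡ 9^2 = 81 ≡ 81 (mod 259)
9^4 ≡ 81^2 = 6561 ≡ 86 (mod 259)
9^8 ≡ 86^2 = 7396 ≡ 144 (mod 259)
9^16 ≡ 144^2 = 20736 ≡ 16 (mod 259)
9^32 ≡ 16^2 = 256 ≡ 256 (mod 259)
9^64 ≡ 256^2 = 65536 ≡ 9 (mod 259)
9^128 ≡ 9^2 = 81 ≡ 81 (mod 259)
129 = 128 + 1 in binary powers of 2.
So 9^129 ≡ 81 · 9 ≡ 211 (mod 259).
Squaring chain: 211; never reaches −1, so base 9 is a Miller–Rabin witness that 259 is composite.

211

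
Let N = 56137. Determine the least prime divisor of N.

56137 is odd.
Digit sum 22, not divisible by 3.
Ends in 7: not divisible by 5.
7: 56137 = 7·8019 + 4
11: 56137 = 11·5103 + 4
13: 56137 = 13·4318 + 3
17: 56137 = 17·3302 + 3
19: 56137 = 19·2954 + 11
23: 56137 = 23·2440 + 17
29: 56137 = 29·1935 + 22
31: 56137 = 31·1810 + 27
37: 56137 = 37·1517 + 8
41: 56137 = 41·1369 + 8
43: 56137 = 43·1305 + 22
47: 56137 = 47·1194 + 19
53: 56137 = 53·1059 + 10
59: 56137 = 59·951 + 28
61: 56137 = 61·920 + 17
67: 56137 = 67·837 + 58
71: 56137 = 71·790 + 47
73: 56137 = 73·769

73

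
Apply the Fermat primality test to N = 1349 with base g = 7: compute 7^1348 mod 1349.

7^1 ≡ 7 (mod 1349)
7^2 ≡ 7^2 = 49 ≡ 49 (mod 1349)
7^4 ≡ 49^2 = 2401 ≡ 1052 (mod 1349)
7^8 ≡ 1052^2 = 1106704 ≡ 524 (mod 1349)
7^16 ≡ 524^2 = 274576 ≡ 729 (mod 1349)
7^32 ≡ 729^2 = 531441 ≡ 1284 (mod 1349)
7^64 ≡ 1284^2 = 1648656 ≡ 178 (mod 1349)
7^128 ≡ 178^2 = 31684 ≡ 657 (mod 1349)
7^256 ≡ 657^2 = 431649 ≡ 1318 (mod 1349)
7^512 ≡ 1318^2 = 1737124 ≡ 961 (mod 1349)
7^1024 ≡ 961^2 = 923521 ≡ 805 (mod 1349)
1348 = 1024 + 256 + 64 + 4 in binary powers of 2.
So 7^1348 ≡ 805 · 1318 · 178 · 1052 ≡ 292 (mod 1349).
Since 292 ≠ 1, base 7 is a Fermat witness: 1349 is composite.

292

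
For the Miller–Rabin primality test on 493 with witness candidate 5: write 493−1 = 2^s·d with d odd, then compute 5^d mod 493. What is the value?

493 − 1 = 492 = 2^2 · 123, so d = 123.
5^1 ≡ 5 (mod 493)
5^2 ≡ 5^2 = 25 ≡ 25 (mod 493)
5^4 ≡ 25^2 = 625 ≡ 132 (mod 493)
5^8 ≡ 132^2 = 17424 ≡ 169 (mod 493)
5^16 ≡ 169^2 = 28561 ≡ 460 (mod 493)
5^32 ≡ 460^2 = 211600 ≡ 103 (mod 493)
5^64 ≡ 103^2 = 10609 ≡ 256 (mod 493)
123 = 64 + 32 + 16 + 8 + 2 + 1 in binary powers of 2.
So 5^123 ≡ 256 · 103 · 460 · 169 · 25 · 5 ≡ 419 (mod 493).
Squaring chain: 419 → 53; never reaches −1, so base 5 is a Miller–Rabin witness that 493 is composite.

419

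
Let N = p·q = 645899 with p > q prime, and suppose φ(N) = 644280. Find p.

911

φ(n) = (p−1)(q−1) = n − (p+q) + 1, so p + q = 645899 − 644280 + 1 = 1620.
p and q are the roots of t² − 1620t + 645899 = 0.
Discriminant: 1620² − 4·645899 = 2624400 − 2583596 = 40804; √40804 = 202.
q = (1620 − 202)/2 = 709, p = (1620 + 202)/2 = 911.
Check: 709 · 911 = 645899.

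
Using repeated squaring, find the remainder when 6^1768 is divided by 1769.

571

6^1 ≡ 6 (mod 1769)
6^2 ≡ 6^2 = 36 ≡ 36 (mod 1769)
6^4 ≡ 36^2 = 1296 ≡ 1296 (mod 1769)
6^8 ≡ 1296^2 = 1679616 ≡ 835 (mod 1769)
6^16 ≡ 835^2 = 697225 ≡ 239 (mod 1769)
6^32 ≡ 239^2 = 57121 ≡ 513 (mod 1769)
6^64 ≡ 513^2 = 263169 ≡ 1357 (mod 1769)
6^128 ≡ 1357^2 = 1841449 ≡ 1689 (mod 1769)
6^256 ≡ 1689^2 = 2852721 ≡ 1093 (mod 1769)
6^512 ≡ 1093^2 = 1194649 ≡ 574 (mod 1769)
6^1024 ≡ 574^2 = 329476 ≡ 442 (mod 1769)
1768 = 1024 + 512 + 128 + 64 + 32 + 8 in binary powers of 2.
So 6^1768 ≡ 442 · 574 · 1689 · 1357 · 513 · 835 ≡ 571 (mod 1769).
Since 571 ≠ 1, base 6 is a Fermat witness: 1769 is composite.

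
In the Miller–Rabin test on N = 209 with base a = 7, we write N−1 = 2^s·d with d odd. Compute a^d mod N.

178

209 − 1 = 208 = 2^4 · 13, so d = 13.
7^1 ≡ 7 (mod 209)
7^2 ≡ 7^2 = 49 ≡ 49 (mod 209)
7^4 ≡ 49^2 = 2401 ≡ 102 (mod 209)
7^8 ≡ 102^2 = 10404 ≡ 163 (mod 209)
13 = 8 + 4 + 1 in binary powers of 2.
So 7^13 ≡ 163 · 102 · 7 ≡ 178 (mod 209).
Squaring chain: 178 → 125 → 159 → 201; never reaches −1, so base 7 is a Miller–Rabin witness that 209 is composite.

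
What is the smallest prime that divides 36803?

36803 is odd.
Digit sum 20, not divisible by 3.
Ends in 3: not divisible by 5.
7: 36803 = 7·5257 + 4
11: 36803 = 11·3345 + 8
13: 36803 = 13·2831

13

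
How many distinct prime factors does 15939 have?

4

15939 = 3^2 · 1771
1771 = 7 · 253
253 = 11 · 23
15939 = 3^2 · 7 · 11 · 23, which has 4 distinct prime factors.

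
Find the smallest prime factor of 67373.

89

67373 is odd.
Digit sum 26, not divisible by 3.
Ends in 3: not divisible by 5.
7: 67373 = 7·9624 + 5
11: 67373 = 11·6124 + 9
13: 67373 = 13·5182 + 7
17: 67373 = 17·3963 + 2
19: 67373 = 19·3545 + 18
23: 67373 = 23·2929 + 6
29: 67373 = 29·2323 + 6
31: 67373 = 31·2173 + 10
37: 67373 = 37·1820 + 33
41: 67373 = 41·1643 + 10
43: 67373 = 43·1566 + 35
47: 67373 = 47·1433 + 22
53: 67373 = 53·1271 + 10
59: 67373 = 59·1141 + 54
61: 67373 = 61·1104 + 29
67: 67373 = 67·1005 + 38
71: 67373 = 71·948 + 65
73: 67373 = 73·922 + 67
79: 67373 = 79·852 + 65
83: 67373 = 83·811 + 60
89: 67373 = 89·757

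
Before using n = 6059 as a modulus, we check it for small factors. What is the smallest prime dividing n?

6059 is odd.
Digit sum 20, not divisible by 3.
Ends in 9: not divisible by 5.
7: 6059 = 7·865 + 4
11: 6059 = 11·550 + 9
13: 6059 = 13·466 + 1
17: 6059 = 17·356 + 7
19: 6059 = 19·318 + 17
23: 6059 = 23·263 + 10
29: 6059 = 29·208 + 27
31: 6059 = 31·195 + 14
37: 6059 = 37·163 + 28
41: 6059 = 41·147 + 32
43: 6059 = 43·140 + 39
47: 6059 = 47·128 + 43
53: 6059 = 53·114 + 17
59: 6059 = 59·102 + 41
61: 6059 = 61·99 + 20
67: 6059 = 67·90 + 29
71: 6059 = 71·85 + 24
73: 6059 = 73·83

73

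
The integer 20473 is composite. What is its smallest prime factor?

59

20473 is odd.
Digit sum 16, not divisible by 3.
Ends in 3: not divisible by 5.
7: 20473 = 7·2924 + 5
11: 20473 = 11·1861 + 2
13: 20473 = 13·1574 + 11
17: 20473 = 17·1204 + 5
19: 20473 = 19·1077 + 10
23: 20473 = 23·890 + 3
29: 20473 = 29·705 + 28
31: 20473 = 31·660 + 13
37: 20473 = 37·553 + 12
41: 20473 = 41·499 + 14
43: 20473 = 43·476 + 5
47: 20473 = 47·435 + 28
53: 20473 = 53·386 + 15
59: 20473 = 59·347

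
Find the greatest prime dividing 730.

73

730 = 2 · 365
365 = 5 · 73
73 is prime.
So 730 = 2 · 5 · 73; the largest prime factor is 73.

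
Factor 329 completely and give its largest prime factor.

47

329 = 7 · 47
47 is prime.
So 329 = 7 · 47; the largest prime factor is 47.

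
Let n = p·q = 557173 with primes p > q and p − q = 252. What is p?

Since p = q + 252, we have 557173 = q(q + 252), so q² + 252q − 557173 = 0.
Discriminant: 252² + 4·557173 = 63504 + 2228692 = 2292196; √2292196 = 1514.
q = (−252 + 1514)/2 = 631, and p = q + 252 = 883.
Check: 631 · 883 = 557173.

883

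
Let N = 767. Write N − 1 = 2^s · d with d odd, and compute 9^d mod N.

146

767 − 1 = 766 = 2^1 · 383, so d = 383.
9^1 ≡ 9 (mod 767)
9^2 ≡ 9^2 = 81 ≡ 81 (mod 767)
9^4 ≡ 81^2 = 6561 ≡ 425 (mod 767)
9^8 ≡ 425^2 = 180625 ≡ 380 (mod 767)
9^16 ≡ 380^2 = 144400 ≡ 204 (mod 767)
9^32 ≡ 204^2 = 41616 ≡ 198 (mod 767)
9^64 ≡ 198^2 = 39204 ≡ 87 (mod 767)
9^128 ≡ 87^2 = 7569 ≡ 666 (mod 767)
9^256 ≡ 666^2 = 443556 ≡ 230 (mod 767)
383 = 256 + 64 + 32 + 16 + 8 + 4 + 2 + 1 in binary powers of 2.
So 9^383 ≡ 230 · 87 · 198 · 204 · 380 · 425 · 81 · 9 ≡ 146 (mod 767).
Squaring chain: 146; never reaches −1, so base 9 is a Miller–Rabin witness that 767 is composite.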